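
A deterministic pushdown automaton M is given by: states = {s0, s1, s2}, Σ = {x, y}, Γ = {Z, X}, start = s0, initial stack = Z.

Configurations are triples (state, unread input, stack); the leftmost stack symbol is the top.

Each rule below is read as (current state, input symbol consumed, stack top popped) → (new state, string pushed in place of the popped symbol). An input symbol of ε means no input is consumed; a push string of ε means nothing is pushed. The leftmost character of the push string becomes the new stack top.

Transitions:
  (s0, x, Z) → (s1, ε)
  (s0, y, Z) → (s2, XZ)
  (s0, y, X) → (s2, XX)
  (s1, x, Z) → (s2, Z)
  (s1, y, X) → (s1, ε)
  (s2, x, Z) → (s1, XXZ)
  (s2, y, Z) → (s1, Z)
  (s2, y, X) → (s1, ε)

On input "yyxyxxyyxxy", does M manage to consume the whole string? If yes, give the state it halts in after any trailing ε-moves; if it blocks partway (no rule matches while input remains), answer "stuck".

s1

(s0, yyxyxxyyxxy, Z) ⊢ (s2, yxyxxyyxxy, XZ) ⊢ (s1, xyxxyyxxy, Z) ⊢ (s2, yxxyyxxy, Z) ⊢ (s1, xxyyxxy, Z) ⊢ (s2, xyyxxy, Z) ⊢ (s1, yyxxy, XXZ) ⊢ (s1, yxxy, XZ) ⊢ (s1, xxy, Z) ⊢ (s2, xy, Z) ⊢ (s1, y, XXZ) ⊢ (s1, ε, XZ)
All input consumed; M is in state s1.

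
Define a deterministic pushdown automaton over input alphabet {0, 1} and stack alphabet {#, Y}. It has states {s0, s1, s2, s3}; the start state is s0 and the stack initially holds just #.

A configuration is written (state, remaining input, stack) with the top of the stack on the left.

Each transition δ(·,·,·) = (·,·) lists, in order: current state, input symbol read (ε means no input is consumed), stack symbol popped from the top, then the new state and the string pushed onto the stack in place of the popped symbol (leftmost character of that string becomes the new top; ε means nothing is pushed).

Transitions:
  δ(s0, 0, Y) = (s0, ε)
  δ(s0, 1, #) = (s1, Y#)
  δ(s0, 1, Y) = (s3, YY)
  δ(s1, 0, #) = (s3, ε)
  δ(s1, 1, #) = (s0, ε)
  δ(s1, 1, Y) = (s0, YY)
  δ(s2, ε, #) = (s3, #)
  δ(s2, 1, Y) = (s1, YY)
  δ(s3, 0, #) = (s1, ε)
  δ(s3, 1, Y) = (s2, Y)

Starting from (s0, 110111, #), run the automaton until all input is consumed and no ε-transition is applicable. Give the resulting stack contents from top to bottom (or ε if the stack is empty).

(s0, 110111, #)
  read 1, top #: go to s1, push Y# → (s1, 10111, Y#)
  read 1, top Y: go to s0, push YY → (s0, 0111, YY#)
  read 0, top Y: go to s0, push ε → (s0, 111, Y#)
  read 1, top Y: go to s3, push YY → (s3, 11, YY#)
  read 1, top Y: go to s2, push Y → (s2, 1, YY#)
  read 1, top Y: go to s1, push YY → (s1, ε, YYY#)
All input consumed in state s1 with stack YYY#.

YYY#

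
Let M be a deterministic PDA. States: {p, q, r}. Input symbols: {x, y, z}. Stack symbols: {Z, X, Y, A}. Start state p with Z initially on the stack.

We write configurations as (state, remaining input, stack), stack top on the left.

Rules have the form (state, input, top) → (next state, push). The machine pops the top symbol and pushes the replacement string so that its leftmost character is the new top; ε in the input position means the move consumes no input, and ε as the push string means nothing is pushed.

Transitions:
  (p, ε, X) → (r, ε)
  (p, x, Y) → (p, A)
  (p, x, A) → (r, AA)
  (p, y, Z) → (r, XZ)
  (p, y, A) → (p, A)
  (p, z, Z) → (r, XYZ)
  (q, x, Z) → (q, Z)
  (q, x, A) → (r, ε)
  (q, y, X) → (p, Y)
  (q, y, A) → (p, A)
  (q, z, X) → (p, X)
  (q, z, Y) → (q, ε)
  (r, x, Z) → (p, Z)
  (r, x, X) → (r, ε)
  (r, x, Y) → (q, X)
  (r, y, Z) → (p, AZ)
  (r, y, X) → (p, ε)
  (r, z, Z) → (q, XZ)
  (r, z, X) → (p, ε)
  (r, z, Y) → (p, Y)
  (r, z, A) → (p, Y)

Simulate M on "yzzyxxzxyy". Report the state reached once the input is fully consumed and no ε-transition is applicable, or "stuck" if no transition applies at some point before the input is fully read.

p

(p, yzzyxxzxyy, Z) ⊢ (r, zzyxxzxyy, XZ) ⊢ (p, zyxxzxyy, Z) ⊢ (r, yxxzxyy, XYZ) ⊢ (p, xxzxyy, YZ) ⊢ (p, xzxyy, AZ) ⊢ (r, zxyy, AAZ) ⊢ (p, xyy, YAZ) ⊢ (p, yy, AAZ) ⊢ (p, y, AAZ) ⊢ (p, ε, AAZ)
All input consumed; M is in state p.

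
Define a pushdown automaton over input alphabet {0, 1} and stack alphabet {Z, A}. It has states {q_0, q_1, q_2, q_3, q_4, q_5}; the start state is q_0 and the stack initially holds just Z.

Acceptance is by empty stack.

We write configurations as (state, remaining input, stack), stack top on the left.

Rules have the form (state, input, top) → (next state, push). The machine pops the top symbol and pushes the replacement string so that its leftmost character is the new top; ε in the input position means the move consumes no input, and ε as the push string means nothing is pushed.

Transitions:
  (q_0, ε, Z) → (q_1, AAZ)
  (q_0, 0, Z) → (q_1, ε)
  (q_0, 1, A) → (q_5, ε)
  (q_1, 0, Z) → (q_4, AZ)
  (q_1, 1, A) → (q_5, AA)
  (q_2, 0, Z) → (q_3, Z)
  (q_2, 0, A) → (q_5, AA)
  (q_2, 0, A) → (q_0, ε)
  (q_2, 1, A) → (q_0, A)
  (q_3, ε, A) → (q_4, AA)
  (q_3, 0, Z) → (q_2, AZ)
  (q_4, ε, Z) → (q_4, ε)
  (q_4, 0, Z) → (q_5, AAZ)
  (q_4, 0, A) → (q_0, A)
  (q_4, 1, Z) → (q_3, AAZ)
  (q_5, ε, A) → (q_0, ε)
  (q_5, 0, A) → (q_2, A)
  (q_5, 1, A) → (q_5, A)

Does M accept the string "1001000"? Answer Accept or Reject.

Accept

One accepting computation: (q_0, 1001000, Z) ⊢ (q_1, 1001000, AAZ) ⊢ (q_5, 001000, AAAZ) ⊢ (q_2, 01000, AAAZ) ⊢ (q_0, 1000, AAZ) ⊢ (q_5, 000, AZ) ⊢ (q_2, 00, AZ) ⊢ (q_0, 0, Z) ⊢ (q_1, ε, ε)
All input consumed and the stack is empty.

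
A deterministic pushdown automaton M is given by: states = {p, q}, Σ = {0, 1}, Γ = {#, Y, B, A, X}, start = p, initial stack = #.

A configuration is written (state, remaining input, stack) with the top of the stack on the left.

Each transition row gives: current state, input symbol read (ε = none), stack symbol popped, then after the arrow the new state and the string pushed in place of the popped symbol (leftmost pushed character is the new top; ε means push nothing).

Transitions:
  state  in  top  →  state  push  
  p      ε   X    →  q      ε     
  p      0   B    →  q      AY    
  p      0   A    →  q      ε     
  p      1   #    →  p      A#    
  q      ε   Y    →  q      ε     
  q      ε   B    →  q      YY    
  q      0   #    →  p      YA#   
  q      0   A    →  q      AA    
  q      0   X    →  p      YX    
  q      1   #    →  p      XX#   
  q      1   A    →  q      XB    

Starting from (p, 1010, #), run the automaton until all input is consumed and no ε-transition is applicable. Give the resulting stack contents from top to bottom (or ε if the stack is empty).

YX#

(p, 1010, #) ⊢ (p, 010, A#) ⊢ (q, 10, #) ⊢ (p, 0, XX#) ⊢ (q, 0, X#) ⊢ (p, ε, YX#)
All input consumed in state p with stack YX#.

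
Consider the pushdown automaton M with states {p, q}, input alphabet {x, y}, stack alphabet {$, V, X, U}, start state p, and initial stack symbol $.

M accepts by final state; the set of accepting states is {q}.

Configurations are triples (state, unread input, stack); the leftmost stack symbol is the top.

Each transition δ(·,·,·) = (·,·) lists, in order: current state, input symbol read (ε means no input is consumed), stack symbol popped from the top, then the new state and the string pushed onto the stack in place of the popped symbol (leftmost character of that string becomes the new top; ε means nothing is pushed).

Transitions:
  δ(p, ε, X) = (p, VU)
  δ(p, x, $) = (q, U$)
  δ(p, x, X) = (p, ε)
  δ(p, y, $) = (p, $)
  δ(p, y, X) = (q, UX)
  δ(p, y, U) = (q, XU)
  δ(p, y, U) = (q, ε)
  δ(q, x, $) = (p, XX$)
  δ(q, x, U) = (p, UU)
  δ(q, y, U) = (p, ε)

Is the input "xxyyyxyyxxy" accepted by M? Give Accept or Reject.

Accept

One accepting computation: (p, xxyyyxyyxxy, $) ⊢ (q, xyyyxyyxxy, U$) ⊢ (p, yyyxyyxxy, UU$) ⊢ (q, yyxyyxxy, U$) ⊢ (p, yxyyxxy, $) ⊢ (p, xyyxxy, $) ⊢ (q, yyxxy, U$) ⊢ (p, yxxy, $) ⊢ (p, xxy, $) ⊢ (q, xy, U$) ⊢ (p, y, UU$) ⊢ (q, ε, XUU$)
All input consumed and state q ∈ F.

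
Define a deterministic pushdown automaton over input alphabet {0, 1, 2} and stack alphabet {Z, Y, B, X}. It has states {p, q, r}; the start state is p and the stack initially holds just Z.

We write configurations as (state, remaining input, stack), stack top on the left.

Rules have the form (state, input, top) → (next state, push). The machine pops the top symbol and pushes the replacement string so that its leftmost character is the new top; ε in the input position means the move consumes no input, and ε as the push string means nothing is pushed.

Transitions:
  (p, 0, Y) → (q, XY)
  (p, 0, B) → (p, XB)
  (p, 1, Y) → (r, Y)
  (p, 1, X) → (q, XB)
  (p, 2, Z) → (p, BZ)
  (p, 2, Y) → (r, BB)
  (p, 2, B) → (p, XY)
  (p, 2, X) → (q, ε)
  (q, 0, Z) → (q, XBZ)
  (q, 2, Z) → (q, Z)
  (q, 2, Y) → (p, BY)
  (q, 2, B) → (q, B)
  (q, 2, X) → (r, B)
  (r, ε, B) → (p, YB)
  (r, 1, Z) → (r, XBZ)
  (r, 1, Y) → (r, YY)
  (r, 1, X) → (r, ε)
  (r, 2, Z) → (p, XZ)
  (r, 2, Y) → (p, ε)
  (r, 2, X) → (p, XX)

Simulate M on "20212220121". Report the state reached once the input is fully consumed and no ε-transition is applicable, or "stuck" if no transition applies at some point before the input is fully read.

stuck

(p, 20212220121, Z)
  read 2, top Z: go to p, push BZ → (p, 0212220121, BZ)
  read 0, top B: go to p, push XB → (p, 212220121, XBZ)
  read 2, top X: go to q, push ε → (q, 12220121, BZ)
No transition for (q, 1, top B); M blocks with input 12220121 remaining.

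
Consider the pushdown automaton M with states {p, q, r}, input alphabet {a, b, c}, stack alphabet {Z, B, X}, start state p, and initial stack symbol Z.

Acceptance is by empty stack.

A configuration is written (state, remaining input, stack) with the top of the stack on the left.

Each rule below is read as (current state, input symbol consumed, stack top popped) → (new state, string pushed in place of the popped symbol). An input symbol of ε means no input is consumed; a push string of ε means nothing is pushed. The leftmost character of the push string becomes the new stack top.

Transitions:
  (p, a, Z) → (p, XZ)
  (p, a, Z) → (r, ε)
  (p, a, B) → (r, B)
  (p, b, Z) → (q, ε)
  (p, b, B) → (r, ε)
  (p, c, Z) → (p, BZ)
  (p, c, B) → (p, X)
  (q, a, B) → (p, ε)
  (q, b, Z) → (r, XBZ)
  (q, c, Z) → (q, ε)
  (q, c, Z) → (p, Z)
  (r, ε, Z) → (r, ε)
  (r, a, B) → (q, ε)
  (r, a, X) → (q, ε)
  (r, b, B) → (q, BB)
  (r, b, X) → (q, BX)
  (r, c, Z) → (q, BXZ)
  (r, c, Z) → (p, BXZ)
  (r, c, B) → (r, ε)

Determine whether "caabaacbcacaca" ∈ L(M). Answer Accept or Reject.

Accept

One accepting computation: (p, caabaacbcacaca, Z) ⊢ (p, aabaacbcacaca, BZ) ⊢ (r, abaacbcacaca, BZ) ⊢ (q, baacbcacaca, Z) ⊢ (r, aacbcacaca, XBZ) ⊢ (q, acbcacaca, BZ) ⊢ (p, cbcacaca, Z) ⊢ (p, bcacaca, BZ) ⊢ (r, cacaca, Z) ⊢ (p, acaca, BXZ) ⊢ (r, caca, BXZ) ⊢ (r, aca, XZ) ⊢ (q, ca, Z) ⊢ (p, a, Z) ⊢ (r, ε, ε)
All input consumed and the stack is empty.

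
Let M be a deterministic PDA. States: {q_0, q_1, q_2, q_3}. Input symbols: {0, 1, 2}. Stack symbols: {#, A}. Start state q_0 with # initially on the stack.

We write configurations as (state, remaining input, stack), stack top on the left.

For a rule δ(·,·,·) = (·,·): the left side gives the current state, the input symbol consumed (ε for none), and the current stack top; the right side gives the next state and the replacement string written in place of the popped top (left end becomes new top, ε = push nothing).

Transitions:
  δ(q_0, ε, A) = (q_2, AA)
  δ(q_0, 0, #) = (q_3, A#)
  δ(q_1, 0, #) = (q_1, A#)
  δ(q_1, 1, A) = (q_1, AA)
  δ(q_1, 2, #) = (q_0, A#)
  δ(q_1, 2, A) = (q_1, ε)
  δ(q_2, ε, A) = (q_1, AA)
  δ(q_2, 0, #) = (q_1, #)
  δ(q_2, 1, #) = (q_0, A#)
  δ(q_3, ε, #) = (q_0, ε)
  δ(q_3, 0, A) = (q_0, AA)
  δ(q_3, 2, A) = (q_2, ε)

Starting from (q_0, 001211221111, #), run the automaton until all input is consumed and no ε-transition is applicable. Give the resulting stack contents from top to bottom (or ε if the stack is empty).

AAAAAAAA#

(q_0, 001211221111, #)
  read 0, top #: go to q_3, push A# → (q_3, 01211221111, A#)
  read 0, top A: go to q_0, push AA → (q_0, 1211221111, AA#)
  ε-move, top A: go to q_2, push AA → (q_2, 1211221111, AAA#)
  ε-move, top A: go to q_1, push AA → (q_1, 1211221111, AAAA#)
  read 1, top A: go to q_1, push AA → (q_1, 211221111, AAAAA#)
  read 2, top A: go to q_1, push ε → (q_1, 11221111, AAAA#)
  read 1, top A: go to q_1, push AA → (q_1, 1221111, AAAAA#)
  read 1, top A: go to q_1, push AA → (q_1, 221111, AAAAAA#)
  read 2, top A: go to q_1, push ε → (q_1, 21111, AAAAA#)
  read 2, top A: go to q_1, push ε → (q_1, 1111, AAAA#)
  read 1, top A: go to q_1, push AA → (q_1, 111, AAAAA#)
  read 1, top A: go to q_1, push AA → (q_1, 11, AAAAAA#)
  read 1, top A: go to q_1, push AA → (q_1, 1, AAAAAAA#)
  read 1, top A: go to q_1, push AA → (q_1, ε, AAAAAAAA#)
All input consumed in state q_1 with stack AAAAAAAA#.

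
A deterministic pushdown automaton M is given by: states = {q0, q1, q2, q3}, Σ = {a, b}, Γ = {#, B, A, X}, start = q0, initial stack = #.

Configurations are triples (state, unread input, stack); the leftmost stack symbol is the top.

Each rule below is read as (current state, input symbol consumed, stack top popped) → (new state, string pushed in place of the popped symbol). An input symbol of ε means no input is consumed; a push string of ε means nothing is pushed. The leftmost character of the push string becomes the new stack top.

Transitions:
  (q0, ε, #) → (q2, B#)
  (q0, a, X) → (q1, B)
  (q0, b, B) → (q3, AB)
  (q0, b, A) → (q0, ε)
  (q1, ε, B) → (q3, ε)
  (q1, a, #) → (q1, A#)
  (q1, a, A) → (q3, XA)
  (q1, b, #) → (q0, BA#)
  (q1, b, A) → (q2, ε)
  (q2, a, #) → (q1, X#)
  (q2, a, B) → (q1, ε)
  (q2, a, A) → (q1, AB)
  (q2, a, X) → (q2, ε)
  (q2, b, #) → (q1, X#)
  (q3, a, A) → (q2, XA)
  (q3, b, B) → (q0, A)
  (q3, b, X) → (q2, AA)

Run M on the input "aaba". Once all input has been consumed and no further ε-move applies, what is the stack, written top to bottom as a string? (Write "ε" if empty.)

(q0, aaba, #) ⊢ (q2, aaba, B#) ⊢ (q1, aba, #) ⊢ (q1, ba, A#) ⊢ (q2, a, #) ⊢ (q1, ε, X#)
All input consumed in state q1 with stack X#.

X#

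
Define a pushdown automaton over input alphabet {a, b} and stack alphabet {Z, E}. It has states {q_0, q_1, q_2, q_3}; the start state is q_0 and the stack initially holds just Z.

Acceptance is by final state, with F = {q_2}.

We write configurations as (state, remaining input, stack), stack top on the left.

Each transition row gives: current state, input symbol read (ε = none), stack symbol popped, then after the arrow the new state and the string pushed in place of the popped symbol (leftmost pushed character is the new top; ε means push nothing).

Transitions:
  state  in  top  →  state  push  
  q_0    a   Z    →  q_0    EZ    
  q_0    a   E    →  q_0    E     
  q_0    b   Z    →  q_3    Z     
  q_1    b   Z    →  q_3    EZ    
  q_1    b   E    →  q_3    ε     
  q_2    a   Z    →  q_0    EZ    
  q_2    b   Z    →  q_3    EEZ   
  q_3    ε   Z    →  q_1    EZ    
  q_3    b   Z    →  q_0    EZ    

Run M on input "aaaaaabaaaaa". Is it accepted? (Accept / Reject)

No computation consumes all input and reaches a final state.

Reject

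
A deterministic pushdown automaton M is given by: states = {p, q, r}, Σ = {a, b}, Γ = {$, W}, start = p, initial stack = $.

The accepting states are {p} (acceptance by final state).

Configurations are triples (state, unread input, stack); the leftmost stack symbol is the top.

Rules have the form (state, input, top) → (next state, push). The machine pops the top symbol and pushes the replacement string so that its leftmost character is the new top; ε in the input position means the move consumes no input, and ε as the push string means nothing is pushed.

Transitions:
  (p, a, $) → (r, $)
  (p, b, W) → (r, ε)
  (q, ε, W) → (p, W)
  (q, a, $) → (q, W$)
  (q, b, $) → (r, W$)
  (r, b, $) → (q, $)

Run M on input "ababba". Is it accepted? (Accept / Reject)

Accept

(p, ababba, $)
  read a, top $: go to r, push $ → (r, babba, $)
  read b, top $: go to q, push $ → (q, abba, $)
  read a, top $: go to q, push W$ → (q, bba, W$)
  ε-move, top W: go to p, push W → (p, bba, W$)
  read b, top W: go to r, push ε → (r, ba, $)
  read b, top $: go to q, push $ → (q, a, $)
  read a, top $: go to q, push W$ → (q, ε, W$)
  ε-move, top W: go to p, push W → (p, ε, W$)
All input consumed; state p ∈ F.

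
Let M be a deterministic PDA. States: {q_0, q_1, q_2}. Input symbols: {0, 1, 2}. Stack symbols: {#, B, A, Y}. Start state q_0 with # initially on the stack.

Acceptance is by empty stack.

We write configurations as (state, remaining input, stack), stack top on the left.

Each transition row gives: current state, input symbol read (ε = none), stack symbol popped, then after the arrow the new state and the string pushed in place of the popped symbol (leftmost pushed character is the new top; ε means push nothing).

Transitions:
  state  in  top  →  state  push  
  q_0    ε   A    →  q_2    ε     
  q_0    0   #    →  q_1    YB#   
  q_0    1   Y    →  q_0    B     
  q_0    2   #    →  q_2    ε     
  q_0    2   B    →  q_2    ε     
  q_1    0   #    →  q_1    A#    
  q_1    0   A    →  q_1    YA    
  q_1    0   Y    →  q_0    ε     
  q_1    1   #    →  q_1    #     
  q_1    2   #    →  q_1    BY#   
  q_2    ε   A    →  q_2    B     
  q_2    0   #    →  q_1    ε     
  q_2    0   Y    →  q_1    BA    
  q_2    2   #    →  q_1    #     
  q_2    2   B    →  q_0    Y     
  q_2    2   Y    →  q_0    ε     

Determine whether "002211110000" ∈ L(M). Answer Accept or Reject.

Accept

(q_0, 002211110000, #)
  read 0, top #: go to q_1, push YB# → (q_1, 02211110000, YB#)
  read 0, top Y: go to q_0, push ε → (q_0, 2211110000, B#)
  read 2, top B: go to q_2, push ε → (q_2, 211110000, #)
  read 2, top #: go to q_1, push # → (q_1, 11110000, #)
  read 1, top #: go to q_1, push # → (q_1, 1110000, #)
  read 1, top #: go to q_1, push # → (q_1, 110000, #)
  read 1, top #: go to q_1, push # → (q_1, 10000, #)
  read 1, top #: go to q_1, push # → (q_1, 0000, #)
  read 0, top #: go to q_1, push A# → (q_1, 000, A#)
  read 0, top A: go to q_1, push YA → (q_1, 00, YA#)
  read 0, top Y: go to q_0, push ε → (q_0, 0, A#)
  ε-move, top A: go to q_2, push ε → (q_2, 0, #)
  read 0, top #: go to q_1, push ε → (q_1, ε, ε)
All input consumed and the stack is empty.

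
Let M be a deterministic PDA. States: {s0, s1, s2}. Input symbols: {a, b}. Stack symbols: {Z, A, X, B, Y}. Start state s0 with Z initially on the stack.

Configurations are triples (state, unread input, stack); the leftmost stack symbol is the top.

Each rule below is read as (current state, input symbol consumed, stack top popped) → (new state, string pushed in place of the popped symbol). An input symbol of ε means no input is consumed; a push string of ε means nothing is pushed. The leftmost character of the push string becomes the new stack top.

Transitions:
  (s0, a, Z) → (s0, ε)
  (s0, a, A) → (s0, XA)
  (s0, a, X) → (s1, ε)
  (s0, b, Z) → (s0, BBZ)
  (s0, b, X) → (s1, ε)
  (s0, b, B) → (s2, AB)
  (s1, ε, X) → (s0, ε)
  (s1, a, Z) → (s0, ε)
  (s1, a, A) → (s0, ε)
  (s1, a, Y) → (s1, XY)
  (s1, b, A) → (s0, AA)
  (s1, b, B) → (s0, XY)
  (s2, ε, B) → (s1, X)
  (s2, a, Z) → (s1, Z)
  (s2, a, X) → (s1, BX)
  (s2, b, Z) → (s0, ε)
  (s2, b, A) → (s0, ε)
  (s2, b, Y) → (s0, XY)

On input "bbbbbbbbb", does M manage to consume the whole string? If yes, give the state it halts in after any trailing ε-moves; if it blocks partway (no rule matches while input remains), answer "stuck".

s0

(s0, bbbbbbbbb, Z)
  read b, top Z: go to s0, push BBZ → (s0, bbbbbbbb, BBZ)
  read b, top B: go to s2, push AB → (s2, bbbbbbb, ABBZ)
  read b, top A: go to s0, push ε → (s0, bbbbbb, BBZ)
  read b, top B: go to s2, push AB → (s2, bbbbb, ABBZ)
  read b, top A: go to s0, push ε → (s0, bbbb, BBZ)
  read b, top B: go to s2, push AB → (s2, bbb, ABBZ)
  read b, top A: go to s0, push ε → (s0, bb, BBZ)
  read b, top B: go to s2, push AB → (s2, b, ABBZ)
  read b, top A: go to s0, push ε → (s0, ε, BBZ)
All input consumed; M is in state s0.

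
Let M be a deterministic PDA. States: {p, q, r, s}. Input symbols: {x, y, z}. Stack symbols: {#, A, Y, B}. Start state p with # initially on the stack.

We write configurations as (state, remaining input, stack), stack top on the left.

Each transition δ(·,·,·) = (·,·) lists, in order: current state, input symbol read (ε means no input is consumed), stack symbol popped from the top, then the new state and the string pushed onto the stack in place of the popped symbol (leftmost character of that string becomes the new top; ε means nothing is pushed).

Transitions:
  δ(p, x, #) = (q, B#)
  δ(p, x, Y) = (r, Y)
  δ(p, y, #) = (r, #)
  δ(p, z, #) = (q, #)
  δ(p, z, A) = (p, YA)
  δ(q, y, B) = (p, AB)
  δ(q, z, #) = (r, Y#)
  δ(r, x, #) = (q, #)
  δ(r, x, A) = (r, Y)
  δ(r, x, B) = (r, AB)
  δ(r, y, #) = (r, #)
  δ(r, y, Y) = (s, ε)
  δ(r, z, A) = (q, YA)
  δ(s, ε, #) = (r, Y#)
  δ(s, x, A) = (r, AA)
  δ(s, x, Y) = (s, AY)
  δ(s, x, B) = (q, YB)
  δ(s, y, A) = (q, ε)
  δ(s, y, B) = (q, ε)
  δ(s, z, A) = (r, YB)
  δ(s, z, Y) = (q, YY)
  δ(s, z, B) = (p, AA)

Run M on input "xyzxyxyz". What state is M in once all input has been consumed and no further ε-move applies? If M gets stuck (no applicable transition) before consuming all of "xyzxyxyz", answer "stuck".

stuck

(p, xyzxyxyz, #)
  read x, top #: go to q, push B# → (q, yzxyxyz, B#)
  read y, top B: go to p, push AB → (p, zxyxyz, AB#)
  read z, top A: go to p, push YA → (p, xyxyz, YAB#)
  read x, top Y: go to r, push Y → (r, yxyz, YAB#)
  read y, top Y: go to s, push ε → (s, xyz, AB#)
  read x, top A: go to r, push AA → (r, yz, AAB#)
No transition for (r, y, top A); M blocks with input yz remaining.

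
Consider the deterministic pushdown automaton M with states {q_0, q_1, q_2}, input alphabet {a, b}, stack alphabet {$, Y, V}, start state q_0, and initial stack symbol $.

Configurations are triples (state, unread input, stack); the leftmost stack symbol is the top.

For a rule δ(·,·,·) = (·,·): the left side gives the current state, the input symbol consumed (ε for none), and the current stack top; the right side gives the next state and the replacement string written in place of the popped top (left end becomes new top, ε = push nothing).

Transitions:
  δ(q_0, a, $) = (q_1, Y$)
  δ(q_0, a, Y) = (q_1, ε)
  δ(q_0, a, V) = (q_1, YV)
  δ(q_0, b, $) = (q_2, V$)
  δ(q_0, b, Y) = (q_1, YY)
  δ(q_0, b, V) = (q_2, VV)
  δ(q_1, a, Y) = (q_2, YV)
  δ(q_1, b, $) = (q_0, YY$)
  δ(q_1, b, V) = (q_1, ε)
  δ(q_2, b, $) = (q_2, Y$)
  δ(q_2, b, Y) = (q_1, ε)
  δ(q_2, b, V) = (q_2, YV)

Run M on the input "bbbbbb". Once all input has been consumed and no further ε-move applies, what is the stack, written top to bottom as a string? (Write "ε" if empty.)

(q_0, bbbbbb, $)
  read b, top $: go to q_2, push V$ → (q_2, bbbbb, V$)
  read b, top V: go to q_2, push YV → (q_2, bbbb, YV$)
  read b, top Y: go to q_1, push ε → (q_1, bbb, V$)
  read b, top V: go to q_1, push ε → (q_1, bb, $)
  read b, top $: go to q_0, push YY$ → (q_0, b, YY$)
  read b, top Y: go to q_1, push YY → (q_1, ε, YYY$)
All input consumed in state q_1 with stack YYY$.

YYY$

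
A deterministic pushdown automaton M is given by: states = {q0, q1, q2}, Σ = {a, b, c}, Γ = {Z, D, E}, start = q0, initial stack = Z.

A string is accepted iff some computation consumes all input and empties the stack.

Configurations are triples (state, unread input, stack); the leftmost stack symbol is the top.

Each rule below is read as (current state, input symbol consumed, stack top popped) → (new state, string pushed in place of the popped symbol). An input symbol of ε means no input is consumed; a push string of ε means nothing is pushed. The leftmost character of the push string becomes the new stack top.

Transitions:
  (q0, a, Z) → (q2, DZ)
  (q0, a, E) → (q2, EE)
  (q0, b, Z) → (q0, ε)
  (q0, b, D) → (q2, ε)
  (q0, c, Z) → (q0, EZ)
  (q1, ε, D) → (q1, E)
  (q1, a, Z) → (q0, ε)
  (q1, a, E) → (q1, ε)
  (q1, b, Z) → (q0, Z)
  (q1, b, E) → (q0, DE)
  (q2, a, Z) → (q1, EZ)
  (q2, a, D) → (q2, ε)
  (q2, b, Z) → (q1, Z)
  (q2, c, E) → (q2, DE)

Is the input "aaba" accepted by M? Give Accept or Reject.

Accept

(q0, aaba, Z) ⊢ (q2, aba, DZ) ⊢ (q2, ba, Z) ⊢ (q1, a, Z) ⊢ (q0, ε, ε)
All input consumed and the stack is empty.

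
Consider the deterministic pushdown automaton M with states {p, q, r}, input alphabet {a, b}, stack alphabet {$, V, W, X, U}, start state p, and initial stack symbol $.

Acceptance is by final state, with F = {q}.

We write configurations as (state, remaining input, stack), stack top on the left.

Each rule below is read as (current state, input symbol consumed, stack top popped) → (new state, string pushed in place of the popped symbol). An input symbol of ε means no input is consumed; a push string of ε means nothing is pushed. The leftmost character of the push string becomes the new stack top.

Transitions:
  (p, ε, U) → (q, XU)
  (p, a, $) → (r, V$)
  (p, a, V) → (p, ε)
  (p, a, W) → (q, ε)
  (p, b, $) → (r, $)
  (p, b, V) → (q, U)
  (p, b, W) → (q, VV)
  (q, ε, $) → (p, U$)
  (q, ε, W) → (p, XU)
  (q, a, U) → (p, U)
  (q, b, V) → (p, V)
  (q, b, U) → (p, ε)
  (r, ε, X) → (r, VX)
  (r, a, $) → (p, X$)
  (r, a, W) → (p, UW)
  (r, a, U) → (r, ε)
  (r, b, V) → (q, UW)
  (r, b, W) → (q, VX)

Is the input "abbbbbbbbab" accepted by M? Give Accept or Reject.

(p, abbbbbbbbab, $)
  read a, top $: go to r, push V$ → (r, bbbbbbbbab, V$)
  read b, top V: go to q, push UW → (q, bbbbbbbab, UW$)
  read b, top U: go to p, push ε → (p, bbbbbbab, W$)
  read b, top W: go to q, push VV → (q, bbbbbab, VV$)
  read b, top V: go to p, push V → (p, bbbbab, VV$)
  read b, top V: go to q, push U → (q, bbbab, UV$)
  read b, top U: go to p, push ε → (p, bbab, V$)
  read b, top V: go to q, push U → (q, bab, U$)
  read b, top U: go to p, push ε → (p, ab, $)
  read a, top $: go to r, push V$ → (r, b, V$)
  read b, top V: go to q, push UW → (q, ε, UW$)
All input consumed; state q ∈ F.

Accept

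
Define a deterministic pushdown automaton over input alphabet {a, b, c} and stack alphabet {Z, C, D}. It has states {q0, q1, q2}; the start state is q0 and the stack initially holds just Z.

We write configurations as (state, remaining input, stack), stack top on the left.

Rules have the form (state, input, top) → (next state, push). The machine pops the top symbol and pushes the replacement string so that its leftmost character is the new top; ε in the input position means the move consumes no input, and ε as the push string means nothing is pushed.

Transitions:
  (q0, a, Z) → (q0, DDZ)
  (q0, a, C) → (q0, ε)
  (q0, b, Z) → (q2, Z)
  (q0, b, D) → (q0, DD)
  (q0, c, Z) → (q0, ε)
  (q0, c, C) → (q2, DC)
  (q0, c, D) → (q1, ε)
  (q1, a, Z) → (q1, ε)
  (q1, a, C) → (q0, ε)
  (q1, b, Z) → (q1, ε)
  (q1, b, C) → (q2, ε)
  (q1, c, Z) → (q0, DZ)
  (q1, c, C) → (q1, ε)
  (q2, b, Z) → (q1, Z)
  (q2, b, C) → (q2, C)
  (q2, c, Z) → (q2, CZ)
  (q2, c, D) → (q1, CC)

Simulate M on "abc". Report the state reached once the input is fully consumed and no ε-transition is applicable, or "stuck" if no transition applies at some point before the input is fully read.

(q0, abc, Z)
  read a, top Z: go to q0, push DDZ → (q0, bc, DDZ)
  read b, top D: go to q0, push DD → (q0, c, DDDZ)
  read c, top D: go to q1, push ε → (q1, ε, DDZ)
All input consumed; M is in state q1.

q1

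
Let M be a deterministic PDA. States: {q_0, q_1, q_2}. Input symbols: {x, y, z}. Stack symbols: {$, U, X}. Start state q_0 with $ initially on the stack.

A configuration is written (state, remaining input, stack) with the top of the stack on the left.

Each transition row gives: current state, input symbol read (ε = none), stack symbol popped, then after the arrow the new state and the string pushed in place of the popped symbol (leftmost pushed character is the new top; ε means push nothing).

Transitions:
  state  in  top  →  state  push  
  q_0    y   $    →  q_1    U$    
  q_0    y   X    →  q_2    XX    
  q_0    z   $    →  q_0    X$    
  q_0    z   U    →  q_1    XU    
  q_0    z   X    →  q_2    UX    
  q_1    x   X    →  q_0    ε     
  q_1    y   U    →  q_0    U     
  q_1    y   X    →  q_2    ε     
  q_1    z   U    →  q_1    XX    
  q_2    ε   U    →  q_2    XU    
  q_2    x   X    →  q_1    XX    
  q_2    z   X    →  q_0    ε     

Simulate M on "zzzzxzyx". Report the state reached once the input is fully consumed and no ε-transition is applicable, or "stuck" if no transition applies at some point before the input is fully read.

q_1

(q_0, zzzzxzyx, $)
  read z, top $: go to q_0, push X$ → (q_0, zzzxzyx, X$)
  read z, top X: go to q_2, push UX → (q_2, zzxzyx, UX$)
  ε-move, top U: go to q_2, push XU → (q_2, zzxzyx, XUX$)
  read z, top X: go to q_0, push ε → (q_0, zxzyx, UX$)
  read z, top U: go to q_1, push XU → (q_1, xzyx, XUX$)
  read x, top X: go to q_0, push ε → (q_0, zyx, UX$)
  read z, top U: go to q_1, push XU → (q_1, yx, XUX$)
  read y, top X: go to q_2, push ε → (q_2, x, UX$)
  ε-move, top U: go to q_2, push XU → (q_2, x, XUX$)
  read x, top X: go to q_1, push XX → (q_1, ε, XXUX$)
All input consumed; M is in state q_1.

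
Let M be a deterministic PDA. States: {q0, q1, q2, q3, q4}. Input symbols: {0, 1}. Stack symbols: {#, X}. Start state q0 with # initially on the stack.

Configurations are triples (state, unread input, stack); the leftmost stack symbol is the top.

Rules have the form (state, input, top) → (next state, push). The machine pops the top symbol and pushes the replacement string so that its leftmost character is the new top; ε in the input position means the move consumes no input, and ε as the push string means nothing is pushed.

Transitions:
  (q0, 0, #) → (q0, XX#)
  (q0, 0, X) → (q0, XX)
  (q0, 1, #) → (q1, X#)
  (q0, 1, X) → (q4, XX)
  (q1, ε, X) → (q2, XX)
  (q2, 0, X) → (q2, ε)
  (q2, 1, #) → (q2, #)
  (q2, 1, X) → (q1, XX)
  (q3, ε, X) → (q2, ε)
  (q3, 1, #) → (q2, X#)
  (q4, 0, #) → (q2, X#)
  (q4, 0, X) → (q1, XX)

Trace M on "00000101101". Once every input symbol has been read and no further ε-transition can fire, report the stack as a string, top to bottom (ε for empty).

XXXXXXXXXXXXXX#

(q0, 00000101101, #)
  read 0, top #: go to q0, push XX# → (q0, 0000101101, XX#)
  read 0, top X: go to q0, push XX → (q0, 000101101, XXX#)
  read 0, top X: go to q0, push XX → (q0, 00101101, XXXX#)
  read 0, top X: go to q0, push XX → (q0, 0101101, XXXXX#)
  read 0, top X: go to q0, push XX → (q0, 101101, XXXXXX#)
  read 1, top X: go to q4, push XX → (q4, 01101, XXXXXXX#)
  read 0, top X: go to q1, push XX → (q1, 1101, XXXXXXXX#)
  ε-move, top X: go to q2, push XX → (q2, 1101, XXXXXXXXX#)
  read 1, top X: go to q1, push XX → (q1, 101, XXXXXXXXXX#)
  ε-move, top X: go to q2, push XX → (q2, 101, XXXXXXXXXXX#)
  read 1, top X: go to q1, push XX → (q1, 01, XXXXXXXXXXXX#)
  ε-move, top X: go to q2, push XX → (q2, 01, XXXXXXXXXXXXX#)
  read 0, top X: go to q2, push ε → (q2, 1, XXXXXXXXXXXX#)
  read 1, top X: go to q1, push XX → (q1, ε, XXXXXXXXXXXXX#)
  ε-move, top X: go to q2, push XX → (q2, ε, XXXXXXXXXXXXXX#)
All input consumed in state q2 with stack XXXXXXXXXXXXXX#.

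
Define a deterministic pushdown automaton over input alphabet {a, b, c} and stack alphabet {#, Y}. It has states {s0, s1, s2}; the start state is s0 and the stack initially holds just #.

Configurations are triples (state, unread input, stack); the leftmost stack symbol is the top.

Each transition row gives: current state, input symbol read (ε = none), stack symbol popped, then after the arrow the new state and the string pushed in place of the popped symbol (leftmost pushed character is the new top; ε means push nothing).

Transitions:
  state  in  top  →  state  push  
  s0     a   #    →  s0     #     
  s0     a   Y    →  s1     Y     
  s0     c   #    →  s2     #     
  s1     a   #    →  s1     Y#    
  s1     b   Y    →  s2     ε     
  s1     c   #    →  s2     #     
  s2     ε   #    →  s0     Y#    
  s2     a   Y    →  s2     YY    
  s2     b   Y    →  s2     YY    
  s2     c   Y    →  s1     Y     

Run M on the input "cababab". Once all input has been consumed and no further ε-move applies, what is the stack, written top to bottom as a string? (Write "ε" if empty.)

Y#

(s0, cababab, #)
  read c, top #: go to s2, push # → (s2, ababab, #)
  ε-move, top #: go to s0, push Y# → (s0, ababab, Y#)
  read a, top Y: go to s1, push Y → (s1, babab, Y#)
  read b, top Y: go to s2, push ε → (s2, abab, #)
  ε-move, top #: go to s0, push Y# → (s0, abab, Y#)
  read a, top Y: go to s1, push Y → (s1, bab, Y#)
  read b, top Y: go to s2, push ε → (s2, ab, #)
  ε-move, top #: go to s0, push Y# → (s0, ab, Y#)
  read a, top Y: go to s1, push Y → (s1, b, Y#)
  read b, top Y: go to s2, push ε → (s2, ε, #)
  ε-move, top #: go to s0, push Y# → (s0, ε, Y#)
All input consumed in state s0 with stack Y#.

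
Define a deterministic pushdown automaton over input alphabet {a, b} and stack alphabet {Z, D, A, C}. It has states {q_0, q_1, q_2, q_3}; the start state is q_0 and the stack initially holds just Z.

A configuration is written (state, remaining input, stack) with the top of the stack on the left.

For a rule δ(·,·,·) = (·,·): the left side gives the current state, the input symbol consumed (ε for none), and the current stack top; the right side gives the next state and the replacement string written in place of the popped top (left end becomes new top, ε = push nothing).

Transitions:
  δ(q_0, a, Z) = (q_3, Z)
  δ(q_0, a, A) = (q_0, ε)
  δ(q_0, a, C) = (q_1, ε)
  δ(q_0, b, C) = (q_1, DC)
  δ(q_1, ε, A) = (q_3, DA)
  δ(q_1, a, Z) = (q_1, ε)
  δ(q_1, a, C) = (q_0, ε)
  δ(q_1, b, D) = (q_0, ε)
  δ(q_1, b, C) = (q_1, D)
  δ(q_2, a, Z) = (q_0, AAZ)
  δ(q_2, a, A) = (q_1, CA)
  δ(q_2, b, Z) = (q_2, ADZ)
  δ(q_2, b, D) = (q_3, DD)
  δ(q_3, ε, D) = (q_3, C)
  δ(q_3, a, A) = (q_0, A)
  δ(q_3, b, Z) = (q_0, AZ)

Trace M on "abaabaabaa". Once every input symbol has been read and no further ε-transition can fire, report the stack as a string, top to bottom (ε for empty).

(q_0, abaabaabaa, Z) ⊢ (q_3, baabaabaa, Z) ⊢ (q_0, aabaabaa, AZ) ⊢ (q_0, abaabaa, Z) ⊢ (q_3, baabaa, Z) ⊢ (q_0, aabaa, AZ) ⊢ (q_0, abaa, Z) ⊢ (q_3, baa, Z) ⊢ (q_0, aa, AZ) ⊢ (q_0, a, Z) ⊢ (q_3, ε, Z)
All input consumed in state q_3 with stack Z.

Z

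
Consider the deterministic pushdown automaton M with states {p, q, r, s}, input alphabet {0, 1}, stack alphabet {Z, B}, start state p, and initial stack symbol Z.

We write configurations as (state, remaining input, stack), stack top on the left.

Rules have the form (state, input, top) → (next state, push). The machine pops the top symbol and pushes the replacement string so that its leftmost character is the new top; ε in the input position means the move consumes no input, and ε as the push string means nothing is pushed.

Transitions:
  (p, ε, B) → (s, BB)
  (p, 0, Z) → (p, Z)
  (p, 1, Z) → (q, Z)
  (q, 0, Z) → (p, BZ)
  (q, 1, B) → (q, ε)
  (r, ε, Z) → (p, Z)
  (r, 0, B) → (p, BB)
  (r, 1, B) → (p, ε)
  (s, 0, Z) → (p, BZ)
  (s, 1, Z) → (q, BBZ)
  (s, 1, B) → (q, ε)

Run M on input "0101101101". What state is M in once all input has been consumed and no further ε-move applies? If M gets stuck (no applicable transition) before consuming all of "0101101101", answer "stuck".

q

(p, 0101101101, Z)
  read 0, top Z: go to p, push Z → (p, 101101101, Z)
  read 1, top Z: go to q, push Z → (q, 01101101, Z)
  read 0, top Z: go to p, push BZ → (p, 1101101, BZ)
  ε-move, top B: go to s, push BB → (s, 1101101, BBZ)
  read 1, top B: go to q, push ε → (q, 101101, BZ)
  read 1, top B: go to q, push ε → (q, 01101, Z)
  read 0, top Z: go to p, push BZ → (p, 1101, BZ)
  ε-move, top B: go to s, push BB → (s, 1101, BBZ)
  read 1, top B: go to q, push ε → (q, 101, BZ)
  read 1, top B: go to q, push ε → (q, 01, Z)
  read 0, top Z: go to p, push BZ → (p, 1, BZ)
  ε-move, top B: go to s, push BB → (s, 1, BBZ)
  read 1, top B: go to q, push ε → (q, ε, BZ)
All input consumed; M is in state q.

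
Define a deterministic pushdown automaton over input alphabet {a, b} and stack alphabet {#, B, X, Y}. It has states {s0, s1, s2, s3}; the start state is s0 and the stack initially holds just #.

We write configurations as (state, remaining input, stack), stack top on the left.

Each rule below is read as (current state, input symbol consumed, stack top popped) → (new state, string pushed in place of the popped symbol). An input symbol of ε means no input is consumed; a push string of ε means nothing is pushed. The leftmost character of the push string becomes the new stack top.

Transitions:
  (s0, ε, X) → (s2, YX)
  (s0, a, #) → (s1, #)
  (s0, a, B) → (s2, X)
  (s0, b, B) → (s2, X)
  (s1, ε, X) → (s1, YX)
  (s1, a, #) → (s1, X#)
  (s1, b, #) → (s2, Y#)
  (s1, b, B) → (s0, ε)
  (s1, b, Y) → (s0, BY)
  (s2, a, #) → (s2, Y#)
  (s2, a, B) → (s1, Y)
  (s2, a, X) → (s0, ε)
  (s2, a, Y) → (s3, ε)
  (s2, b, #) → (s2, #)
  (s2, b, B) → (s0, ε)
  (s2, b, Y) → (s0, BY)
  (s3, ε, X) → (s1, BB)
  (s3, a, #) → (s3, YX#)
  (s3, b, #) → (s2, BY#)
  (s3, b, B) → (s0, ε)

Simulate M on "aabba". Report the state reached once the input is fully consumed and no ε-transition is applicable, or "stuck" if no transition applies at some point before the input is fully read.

(s0, aabba, #) ⊢ (s1, abba, #) ⊢ (s1, bba, X#) ⊢ (s1, bba, YX#) ⊢ (s0, ba, BYX#) ⊢ (s2, a, XYX#) ⊢ (s0, ε, YX#)
All input consumed; M is in state s0.

s0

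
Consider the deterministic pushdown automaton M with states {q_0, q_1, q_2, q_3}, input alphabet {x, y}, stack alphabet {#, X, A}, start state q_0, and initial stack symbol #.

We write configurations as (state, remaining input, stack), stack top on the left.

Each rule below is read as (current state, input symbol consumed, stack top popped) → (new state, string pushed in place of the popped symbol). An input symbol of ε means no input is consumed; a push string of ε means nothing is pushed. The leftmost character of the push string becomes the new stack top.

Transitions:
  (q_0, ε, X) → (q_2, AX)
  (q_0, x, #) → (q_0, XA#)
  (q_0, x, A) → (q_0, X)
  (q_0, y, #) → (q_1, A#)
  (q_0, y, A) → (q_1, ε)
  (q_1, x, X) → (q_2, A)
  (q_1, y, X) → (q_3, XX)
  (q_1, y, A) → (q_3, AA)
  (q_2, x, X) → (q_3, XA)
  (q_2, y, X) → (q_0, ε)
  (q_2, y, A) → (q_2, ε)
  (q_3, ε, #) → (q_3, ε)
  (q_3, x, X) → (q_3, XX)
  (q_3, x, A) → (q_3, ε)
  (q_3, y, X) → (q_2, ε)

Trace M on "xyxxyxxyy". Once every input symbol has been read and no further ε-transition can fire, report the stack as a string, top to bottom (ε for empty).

(q_0, xyxxyxxyy, #)
  read x, top #: go to q_0, push XA# → (q_0, yxxyxxyy, XA#)
  ε-move, top X: go to q_2, push AX → (q_2, yxxyxxyy, AXA#)
  read y, top A: go to q_2, push ε → (q_2, xxyxxyy, XA#)
  read x, top X: go to q_3, push XA → (q_3, xyxxyy, XAA#)
  read x, top X: go to q_3, push XX → (q_3, yxxyy, XXAA#)
  read y, top X: go to q_2, push ε → (q_2, xxyy, XAA#)
  read x, top X: go to q_3, push XA → (q_3, xyy, XAAA#)
  read x, top X: go to q_3, push XX → (q_3, yy, XXAAA#)
  read y, top X: go to q_2, push ε → (q_2, y, XAAA#)
  read y, top X: go to q_0, push ε → (q_0, ε, AAA#)
All input consumed in state q_0 with stack AAA#.

AAA#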